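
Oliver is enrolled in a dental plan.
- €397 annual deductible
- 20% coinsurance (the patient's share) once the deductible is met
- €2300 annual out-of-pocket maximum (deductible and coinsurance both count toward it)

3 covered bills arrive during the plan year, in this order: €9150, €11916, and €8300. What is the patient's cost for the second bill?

€152.40

Bill 1, €9150: deductible takes €397, €8753 remains; patient's 20% is €1750.60. Patient owes €2147.60 (running OOP €2147.60).
Bill 2, €11916: deductible already satisfied, so patient's share is 20% × €11916 = €2383.20. That would push OOP to €4530.80, over the €2300 cap, so patient pays €2300 − €2147.60 = €152.40.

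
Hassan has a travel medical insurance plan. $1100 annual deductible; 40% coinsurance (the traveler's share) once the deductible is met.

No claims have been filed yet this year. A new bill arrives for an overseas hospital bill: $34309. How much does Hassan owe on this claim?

$14383.60

Nothing has been paid toward the $1100 deductible, so the first $1100 of this charge is applied there.
That leaves $34309 − $1100 = $33209 for coinsurance.
Coinsurance: $33209 × 40% = $13283.60.
That puts the traveler's cost at $1100 + $13283.60 = $14383.60.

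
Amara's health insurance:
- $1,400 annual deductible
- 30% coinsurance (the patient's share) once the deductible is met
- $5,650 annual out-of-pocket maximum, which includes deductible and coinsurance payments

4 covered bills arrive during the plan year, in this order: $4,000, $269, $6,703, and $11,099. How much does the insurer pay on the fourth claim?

Claim 1 — $4,000: $1,400 to deductible, leaving $2,600; coinsurance $2,600 × 30% = $780. Patient pays $2,180; OOP now $2,180. Plan pays $4,000 − $2,180 = $1,820.
Claim 2 — $269: deductible met; 30% of $269 = $80.70. Cost to patient: $80.70. OOP to date $2,260.70. Insurer: $269 − $80.70 = $188.30.
Claim 3 — $6,703: 30% coinsurance on $6,703 = $2,010.90. Cost to patient: $2,010.90. OOP to date $4,271.60. Insurer: $6,703 − $2,010.90 = $4,692.10.
Claim 4 — $11,099: deductible met; 30% of $11,099 = $3,329.70. OOP would hit $7,601.30 > $5,650, so the cap limits the patient to $5,650 − $4,271.60 = $1,378.40. Insurer: $11,099 − $1,378.40 = $9,720.60.

$9,720.60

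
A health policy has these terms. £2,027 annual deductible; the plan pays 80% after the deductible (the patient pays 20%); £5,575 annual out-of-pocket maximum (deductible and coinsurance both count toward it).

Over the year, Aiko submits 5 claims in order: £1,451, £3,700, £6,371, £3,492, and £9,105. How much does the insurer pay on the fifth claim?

Claim 1 — £1,451: all of it applies to the deductible. Patient owes £1,451 (running OOP £1,451). Plan pays £1,451 − £1,451 = £0.
Claim 2 — £3,700: £576 finishes the deductible; £3,124 goes to coinsurance; coinsurance £3,124 × 20% = £624.80. Patient pays £1,200.80; OOP now £2,651.80. Plan pays £3,700 − £1,200.80 = £2,499.20.
Claim 3 — £6,371: 20% coinsurance on £6,371 = £1,274.20. Cost to patient: £1,274.20. OOP to date £3,926. Insurer: £6,371 − £1,274.20 = £5,096.80.
Claim 4 — £3,492: deductible already satisfied, so patient's share is 20% × £3,492 = £698.40. Patient pays £698.40; OOP now £4,624.40. Plan pays £3,492 − £698.40 = £2,793.60.
Claim 5 — £9,105: deductible met; 20% of £9,105 = £1,821. That would push OOP to £6,445.40, over the £5,575 cap, so patient pays £5,575 − £4,624.40 = £950.60. Plan pays £9,105 − £950.60 = £8,154.40.

£8,154.40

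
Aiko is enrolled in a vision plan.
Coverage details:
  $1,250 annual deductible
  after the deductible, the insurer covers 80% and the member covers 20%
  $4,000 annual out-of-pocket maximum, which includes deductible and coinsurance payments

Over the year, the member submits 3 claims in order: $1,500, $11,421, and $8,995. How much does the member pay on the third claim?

$415.80

Claim 1 ($1,500): $1,250 to deductible, leaving $250; member's 20% is $50. Cost to member: $1,300. OOP to date $1,300.
Claim 2 ($11,421): deductible met; 20% of $11,421 = $2,284.20. Member owes $2,284.20 (running OOP $3,584.20).
Claim 3 ($8,995): deductible already satisfied, so member's share is 20% × $8,995 = $1,799. Adding that to $3,584.20 gives $5,383.20, past the $4,000 cap; member pays only $4,000 − $3,584.20 = $415.80.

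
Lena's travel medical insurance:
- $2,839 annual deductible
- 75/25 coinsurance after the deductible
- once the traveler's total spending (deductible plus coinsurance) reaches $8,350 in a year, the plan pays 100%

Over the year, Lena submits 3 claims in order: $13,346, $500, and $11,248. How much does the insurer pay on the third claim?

Claim 1 — $13,346: deductible takes $2,839, $10,507 remains; traveler's 25% is $2,626.75. Traveler owes $5,465.75 (running OOP $5,465.75). Plan pays $13,346 − $5,465.75 = $7,880.25.
Claim 2 — $500: deductible already satisfied, so traveler's share is 25% × $500 = $125. Traveler pays $125; OOP now $5,590.75. Plan pays $500 − $125 = $375.
Claim 3 — $11,248: 25% coinsurance on $11,248 = $2,812. OOP would hit $8,402.75 > $8,350, so the cap limits the traveler to $8,350 − $5,590.75 = $2,759.25. Insurer: $11,248 − $2,759.25 = $8,488.75.

$8,488.75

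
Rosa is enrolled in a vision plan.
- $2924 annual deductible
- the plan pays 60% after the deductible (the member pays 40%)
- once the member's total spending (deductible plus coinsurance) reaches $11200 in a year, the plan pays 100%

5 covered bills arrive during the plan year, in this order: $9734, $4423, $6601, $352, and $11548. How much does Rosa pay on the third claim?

$2640.40

Claim 1 — $9734: $2924 finishes the deductible; $6810 goes to coinsurance; 40% of $6810 = $2724. Member pays $5648; OOP now $5648.
Claim 2 — $4423: deductible met; 40% of $4423 = $1769.20. Cost to member: $1769.20. OOP to date $7417.20.
Claim 3 — $6601: 40% coinsurance on $6601 = $2640.40. Cost to member: $2640.40. OOP to date $10057.60.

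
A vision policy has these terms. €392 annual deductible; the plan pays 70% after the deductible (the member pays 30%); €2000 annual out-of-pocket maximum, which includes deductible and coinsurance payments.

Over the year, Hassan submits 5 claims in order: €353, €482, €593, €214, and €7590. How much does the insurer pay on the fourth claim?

Bill 1, €353: fully absorbed by the deductible. Member pays €353; OOP now €353. Insurer: €353 − €353 = €0.
Bill 2, €482: €39 to deductible, leaving €443; 30% of €443 = €132.90. Member owes €171.90 (running OOP €524.90). Plan pays €482 − €171.90 = €310.10.
Bill 3, €593: deductible already satisfied, so member's share is 30% × €593 = €177.90. Cost to member: €177.90. OOP to date €702.80. Plan pays €593 − €177.90 = €415.10.
Bill 4, €214: deductible already satisfied, so member's share is 30% × €214 = €64.20. Cost to member: €64.20. OOP to date €767. Insurer: €214 − €64.20 = €149.80.

€149.80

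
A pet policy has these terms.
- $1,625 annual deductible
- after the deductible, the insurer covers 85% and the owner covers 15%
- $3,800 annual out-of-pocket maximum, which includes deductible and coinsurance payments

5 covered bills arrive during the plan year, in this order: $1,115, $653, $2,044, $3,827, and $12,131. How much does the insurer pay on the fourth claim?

$3,252.95

Claim 1 ($1,115): entire amount goes to the deductible. Cost to owner: $1,115. OOP to date $1,115. Insurer: $1,115 − $1,115 = $0.
Claim 2 ($653): deductible takes $510, $143 remains; 15% of $143 = $21.45. Owner pays $531.45; OOP now $1,646.45. Insurer: $653 − $531.45 = $121.55.
Claim 3 ($2,044): deductible met; 15% of $2,044 = $306.60. Owner owes $306.60 (running OOP $1,953.05). Plan pays $2,044 − $306.60 = $1,737.40.
Claim 4 ($3,827): deductible met; 15% of $3,827 = $574.05. Owner owes $574.05 (running OOP $2,527.10). Insurer: $3,827 − $574.05 = $3,252.95.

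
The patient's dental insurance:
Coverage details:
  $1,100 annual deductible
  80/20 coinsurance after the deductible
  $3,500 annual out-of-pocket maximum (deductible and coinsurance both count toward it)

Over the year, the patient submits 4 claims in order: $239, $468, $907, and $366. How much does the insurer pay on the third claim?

Bill 1, $239: entire amount goes to the deductible. Cost to patient: $239. OOP to date $239. Insurer: $239 − $239 = $0.
Bill 2, $468: fully absorbed by the deductible. Patient pays $468; OOP now $707. Insurer: $468 − $468 = $0.
Bill 3, $907: $393 to deductible, leaving $514; 20% of $514 = $102.80. Patient owes $495.80 (running OOP $1,202.80). Plan pays $907 − $495.80 = $411.20.

$411.20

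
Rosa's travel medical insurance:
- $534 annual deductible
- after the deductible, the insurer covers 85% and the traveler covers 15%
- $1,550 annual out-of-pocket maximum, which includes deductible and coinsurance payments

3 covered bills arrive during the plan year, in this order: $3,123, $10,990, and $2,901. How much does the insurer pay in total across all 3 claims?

$15,464

Bill 1, $3,123: deductible takes $534, $2,589 remains; coinsurance $2,589 × 15% = $388.35. Cost to traveler: $922.35. OOP to date $922.35. Plan pays $3,123 − $922.35 = $2,200.65.
Bill 2, $10,990: 15% coinsurance on $10,990 = $1,648.50. That would push OOP to $2,570.85, over the $1,550 cap, so traveler pays $1,550 − $922.35 = $627.65. Insurer: $10,990 − $627.65 = $10,362.35.
Bill 3, $2,901: deductible already satisfied, so traveler's share is 15% × $2,901 = $435.15. OOP would hit $1,985.15 > $1,550, so the cap limits the traveler to $1,550 − $1,550 = $0. Insurer: $2,901 − $0 = $2,901.
Insurer total = bills − traveler's total = $17,014 − $1,550 = $15,464.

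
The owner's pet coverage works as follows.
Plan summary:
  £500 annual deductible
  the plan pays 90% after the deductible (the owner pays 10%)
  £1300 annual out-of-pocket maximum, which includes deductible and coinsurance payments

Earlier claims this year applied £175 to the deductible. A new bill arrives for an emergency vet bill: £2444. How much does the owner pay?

Deductible still to meet: £500 − £175 = £325.
The remaining £2119 (= £2444 − £325) moves to coinsurance.
Owner's 10% share of £2119 is £211.90.
Owner responsibility before any cap: £325 + £211.90 = £536.90.
Total out-of-pocket so far would be £175 + £536.90 = £711.90, below the £1300 cap — no reduction.

£536.90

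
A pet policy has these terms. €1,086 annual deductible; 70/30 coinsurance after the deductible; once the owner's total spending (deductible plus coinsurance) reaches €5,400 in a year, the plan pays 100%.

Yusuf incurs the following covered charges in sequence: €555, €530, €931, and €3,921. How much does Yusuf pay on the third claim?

Claim 1 — €555: fully absorbed by the deductible. Owner pays €555; OOP now €555.
Claim 2 — €530: fully absorbed by the deductible. Owner owes €530 (running OOP €1,085).
Claim 3 — €931: €1 finishes the deductible; €930 goes to coinsurance; 30% of €930 = €279. Owner pays €280; OOP now €1,365.

€280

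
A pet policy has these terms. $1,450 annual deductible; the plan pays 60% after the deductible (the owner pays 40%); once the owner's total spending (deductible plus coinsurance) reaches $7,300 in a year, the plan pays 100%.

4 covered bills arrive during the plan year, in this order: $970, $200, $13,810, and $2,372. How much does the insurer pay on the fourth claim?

#1 ($970): all of it applies to the deductible. Owner owes $970 (running OOP $970). Insurer: $970 − $970 = $0.
#2 ($200): entire amount goes to the deductible. Owner owes $200 (running OOP $1,170). Insurer: $200 − $200 = $0.
#3 ($13,810): $280 to deductible, leaving $13,530; 40% of $13,530 = $5,412. Owner pays $5,692; OOP now $6,862. Plan pays $13,810 − $5,692 = $8,118.
#4 ($2,372): deductible already satisfied, so owner's share is 40% × $2,372 = $948.80. That would push OOP to $7,810.80, over the $7,300 cap, so owner pays $7,300 − $6,862 = $438. Plan pays $2,372 − $438 = $1,934.

$1,934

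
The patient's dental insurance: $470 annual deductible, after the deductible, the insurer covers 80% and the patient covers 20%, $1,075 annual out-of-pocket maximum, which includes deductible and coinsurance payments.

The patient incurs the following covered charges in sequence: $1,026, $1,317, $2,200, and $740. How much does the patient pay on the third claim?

Bill 1, $1,026: $470 to deductible, leaving $556; patient's 20% is $111.20. Cost to patient: $581.20. OOP to date $581.20.
Bill 2, $1,317: 20% coinsurance on $1,317 = $263.40. Patient pays $263.40; OOP now $844.60.
Bill 3, $2,200: deductible already satisfied, so patient's share is 20% × $2,200 = $440. That would push OOP to $1,284.60, over the $1,075 cap, so patient pays $1,075 − $844.60 = $230.40.

$230.40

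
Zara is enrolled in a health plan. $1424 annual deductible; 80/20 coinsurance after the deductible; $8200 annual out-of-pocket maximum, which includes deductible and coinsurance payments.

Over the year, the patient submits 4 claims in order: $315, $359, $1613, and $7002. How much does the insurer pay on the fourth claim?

Bill 1, $315: fully absorbed by the deductible. Patient owes $315 (running OOP $315). Plan pays $315 − $315 = $0.
Bill 2, $359: entire amount goes to the deductible. Patient owes $359 (running OOP $674). Plan pays $359 − $359 = $0.
Bill 3, $1613: $750 finishes the deductible; $863 goes to coinsurance; coinsurance $863 × 20% = $172.60. Cost to patient: $922.60. OOP to date $1596.60. Plan pays $1613 − $922.60 = $690.40.
Bill 4, $7002: deductible already satisfied, so patient's share is 20% × $7002 = $1400.40. Patient pays $1400.40; OOP now $2997. Insurer: $7002 − $1400.40 = $5601.60.

$5601.60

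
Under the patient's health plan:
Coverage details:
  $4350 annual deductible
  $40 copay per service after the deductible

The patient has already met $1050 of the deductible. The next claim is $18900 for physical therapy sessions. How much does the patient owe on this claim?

$3340

Remaining deductible: $4350 − $1050 = $3300.
After the $3300 deductible portion, $18900 − $3300 = $15600 is subject to the copay.
Copay on this service: $40.
So the patient owes $3300 + $40 = $3340.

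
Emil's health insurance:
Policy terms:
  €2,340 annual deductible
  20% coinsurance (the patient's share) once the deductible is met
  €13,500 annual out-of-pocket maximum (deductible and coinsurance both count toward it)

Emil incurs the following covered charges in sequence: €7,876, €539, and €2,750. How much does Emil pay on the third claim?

€550

Bill 1, €7,876: deductible takes €2,340, €5,536 remains; coinsurance €5,536 × 20% = €1,107.20. Cost to patient: €3,447.20. OOP to date €3,447.20.
Bill 2, €539: 20% coinsurance on €539 = €107.80. Patient owes €107.80 (running OOP €3,555).
Bill 3, €2,750: deductible already satisfied, so patient's share is 20% × €2,750 = €550. Patient owes €550 (running OOP €4,105).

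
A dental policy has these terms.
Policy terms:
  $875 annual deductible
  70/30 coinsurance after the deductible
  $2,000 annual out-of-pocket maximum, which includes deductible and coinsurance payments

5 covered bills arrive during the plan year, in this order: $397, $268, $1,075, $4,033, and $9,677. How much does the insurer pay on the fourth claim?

#1 ($397): entire amount goes to the deductible. Cost to patient: $397. OOP to date $397. Insurer: $397 − $397 = $0.
#2 ($268): entire amount goes to the deductible. Patient owes $268 (running OOP $665). Plan pays $268 − $268 = $0.
#3 ($1,075): $210 to deductible, leaving $865; patient's 30% is $259.50. Patient pays $469.50; OOP now $1,134.50. Plan pays $1,075 − $469.50 = $605.50.
#4 ($4,033): deductible already satisfied, so patient's share is 30% × $4,033 = $1,209.90. OOP would hit $2,344.40 > $2,000, so the cap limits the patient to $2,000 − $1,134.50 = $865.50. Plan pays $4,033 − $865.50 = $3,167.50.

$3,167.50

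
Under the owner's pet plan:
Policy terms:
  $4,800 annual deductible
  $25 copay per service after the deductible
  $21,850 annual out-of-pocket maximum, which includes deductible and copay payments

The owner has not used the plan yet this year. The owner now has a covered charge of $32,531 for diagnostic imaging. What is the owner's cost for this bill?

$4,825

The full $4,800 deductible is still open; $4,800 of this bill applies to it.
After the $4,800 deductible portion, $32,531 − $4,800 = $27,731 is subject to the copay.
Copay on this service: $25.
Owner responsibility before any cap: $4,800 + $25 = $4,825.
Cumulative spending $0 + $4,825 = $4,825 stays under the $21,850 maximum.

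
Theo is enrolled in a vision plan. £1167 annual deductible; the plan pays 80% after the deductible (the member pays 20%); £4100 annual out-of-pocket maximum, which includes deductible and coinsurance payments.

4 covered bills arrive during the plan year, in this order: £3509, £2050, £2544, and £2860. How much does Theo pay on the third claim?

#1 (£3509): deductible takes £1167, £2342 remains; coinsurance £2342 × 20% = £468.40. Member owes £1635.40 (running OOP £1635.40).
#2 (£2050): deductible met; 20% of £2050 = £410. Member pays £410; OOP now £2045.40.
#3 (£2544): deductible already satisfied, so member's share is 20% × £2544 = £508.80. Member pays £508.80; OOP now £2554.20.

£508.80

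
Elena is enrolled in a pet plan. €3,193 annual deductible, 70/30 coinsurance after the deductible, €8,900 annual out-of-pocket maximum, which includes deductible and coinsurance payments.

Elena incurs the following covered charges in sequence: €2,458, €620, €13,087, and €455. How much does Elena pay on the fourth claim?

€136.50

Bill 1, €2,458: all of it applies to the deductible. Owner owes €2,458 (running OOP €2,458).
Bill 2, €620: fully absorbed by the deductible. Owner owes €620 (running OOP €3,078).
Bill 3, €13,087: €115 to deductible, leaving €12,972; 30% of €12,972 = €3,891.60. Owner owes €4,006.60 (running OOP €7,084.60).
Bill 4, €455: deductible met; 30% of €455 = €136.50. Cost to owner: €136.50. OOP to date €7,221.10.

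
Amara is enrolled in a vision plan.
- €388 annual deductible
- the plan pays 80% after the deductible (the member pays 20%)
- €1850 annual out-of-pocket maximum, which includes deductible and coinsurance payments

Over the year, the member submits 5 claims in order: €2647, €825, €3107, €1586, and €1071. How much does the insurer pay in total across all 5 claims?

€7386

Claim 1 — €2647: €388 to deductible, leaving €2259; member's 20% is €451.80. Member owes €839.80 (running OOP €839.80). Insurer: €2647 − €839.80 = €1807.20.
Claim 2 — €825: deductible met; 20% of €825 = €165. Member owes €165 (running OOP €1004.80). Plan pays €825 − €165 = €660.
Claim 3 — €3107: deductible already satisfied, so member's share is 20% × €3107 = €621.40. Member pays €621.40; OOP now €1626.20. Insurer: €3107 − €621.40 = €2485.60.
Claim 4 — €1586: deductible met; 20% of €1586 = €317.20. OOP would hit €1943.40 > €1850, so the cap limits the member to €1850 − €1626.20 = €223.80. Insurer: €1586 − €223.80 = €1362.20.
Claim 5 — €1071: deductible already satisfied, so member's share is 20% × €1071 = €214.20. That would push OOP to €2064.20, over the €1850 cap, so member pays €1850 − €1850 = €0. Insurer: €1071 − €0 = €1071.
Insurer total: €1807.20 + €660 + €2485.60 + €1362.20 + €1071 = €7386.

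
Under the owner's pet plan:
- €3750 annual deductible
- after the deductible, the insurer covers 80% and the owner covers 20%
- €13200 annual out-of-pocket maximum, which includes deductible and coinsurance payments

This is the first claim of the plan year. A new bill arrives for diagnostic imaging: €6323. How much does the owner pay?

The full €3750 deductible is still open; €3750 of this bill applies to it.
That leaves €6323 − €3750 = €2573 for coinsurance.
Owner's 20% share of €2573 is €514.60.
That puts the owner's cost at €3750 + €514.60 = €4264.60 before any cap.
Cumulative spending €0 + €4264.60 = €4264.60 stays under the €13200 maximum.

€4264.60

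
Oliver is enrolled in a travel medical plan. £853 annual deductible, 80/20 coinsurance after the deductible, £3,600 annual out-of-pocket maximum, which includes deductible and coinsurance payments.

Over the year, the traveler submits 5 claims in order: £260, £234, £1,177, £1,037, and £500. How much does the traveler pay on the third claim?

£522.60

Bill 1, £260: entire amount goes to the deductible. Traveler owes £260 (running OOP £260).
Bill 2, £234: all of it applies to the deductible. Traveler owes £234 (running OOP £494).
Bill 3, £1,177: deductible takes £359, £818 remains; coinsurance £818 × 20% = £163.60. Cost to traveler: £522.60. OOP to date £1,016.60.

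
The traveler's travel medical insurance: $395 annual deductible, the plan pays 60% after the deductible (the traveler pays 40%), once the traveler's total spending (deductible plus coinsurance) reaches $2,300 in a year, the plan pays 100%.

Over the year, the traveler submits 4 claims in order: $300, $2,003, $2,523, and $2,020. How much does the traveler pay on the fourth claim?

#1 ($300): all of it applies to the deductible. Cost to traveler: $300. OOP to date $300.
#2 ($2,003): deductible takes $95, $1,908 remains; coinsurance $1,908 × 40% = $763.20. Cost to traveler: $858.20. OOP to date $1,158.20.
#3 ($2,523): deductible already satisfied, so traveler's share is 40% × $2,523 = $1,009.20. Traveler owes $1,009.20 (running OOP $2,167.40).
#4 ($2,020): deductible already satisfied, so traveler's share is 40% × $2,020 = $808. Adding that to $2,167.40 gives $2,975.40, past the $2,300 cap; traveler pays only $2,300 − $2,167.40 = $132.60.

$132.60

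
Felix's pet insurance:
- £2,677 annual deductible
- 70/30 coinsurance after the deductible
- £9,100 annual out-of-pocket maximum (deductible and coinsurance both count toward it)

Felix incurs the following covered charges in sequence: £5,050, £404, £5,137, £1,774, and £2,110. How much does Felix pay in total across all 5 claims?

£6,216.40

Claim 1 (£5,050): £2,677 to deductible, leaving £2,373; coinsurance £2,373 × 30% = £711.90. Owner owes £3,388.90 (running OOP £3,388.90).
Claim 2 (£404): deductible already satisfied, so owner's share is 30% × £404 = £121.20. Cost to owner: £121.20. OOP to date £3,510.10.
Claim 3 (£5,137): deductible met; 30% of £5,137 = £1,541.10. Cost to owner: £1,541.10. OOP to date £5,051.20.
Claim 4 (£1,774): deductible already satisfied, so owner's share is 30% × £1,774 = £532.20. Owner pays £532.20; OOP now £5,583.40.
Claim 5 (£2,110): deductible met; 30% of £2,110 = £633. Cost to owner: £633. OOP to date £6,216.40.
Total paid by the owner: £3,388.90 + £121.20 + £1,541.10 + £532.20 + £633 = £6,216.40.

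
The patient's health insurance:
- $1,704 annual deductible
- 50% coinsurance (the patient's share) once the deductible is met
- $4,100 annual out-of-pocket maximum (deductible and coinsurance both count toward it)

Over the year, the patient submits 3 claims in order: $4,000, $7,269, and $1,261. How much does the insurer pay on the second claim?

$6,021

Claim 1 — $4,000: $1,704 finishes the deductible; $2,296 goes to coinsurance; coinsurance $2,296 × 50% = $1,148. Patient pays $2,852; OOP now $2,852. Plan pays $4,000 − $2,852 = $1,148.
Claim 2 — $7,269: deductible met; 50% of $7,269 = $3,634.50. Adding that to $2,852 gives $6,486.50, past the $4,100 cap; patient pays only $4,100 − $2,852 = $1,248. Plan pays $7,269 − $1,248 = $6,021.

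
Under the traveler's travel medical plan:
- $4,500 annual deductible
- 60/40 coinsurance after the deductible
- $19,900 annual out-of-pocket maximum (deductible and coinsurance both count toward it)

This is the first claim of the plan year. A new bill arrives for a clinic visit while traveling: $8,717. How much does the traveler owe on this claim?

$6,186.80

Deductible not yet touched, so the first $4,500 of the bill goes to the deductible.
That leaves $8,717 − $4,500 = $4,217 for coinsurance.
Coinsurance: $4,217 × 40% = $1,686.80.
So the traveler owes $4,500 + $1,686.80 = $6,186.80 before any cap.
Total out-of-pocket so far would be $0 + $6,186.80 = $6,186.80, below the $19,900 cap — no reduction.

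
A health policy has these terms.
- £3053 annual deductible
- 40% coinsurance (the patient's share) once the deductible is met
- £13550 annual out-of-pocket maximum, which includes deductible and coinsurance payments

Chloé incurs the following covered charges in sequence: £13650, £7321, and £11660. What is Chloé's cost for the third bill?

£3329.80

Bill 1, £13650: £3053 to deductible, leaving £10597; patient's 40% is £4238.80. Patient pays £7291.80; OOP now £7291.80.
Bill 2, £7321: 40% coinsurance on £7321 = £2928.40. Cost to patient: £2928.40. OOP to date £10220.20.
Bill 3, £11660: 40% coinsurance on £11660 = £4664. Adding that to £10220.20 gives £14884.20, past the £13550 cap; patient pays only £13550 − £10220.20 = £3329.80.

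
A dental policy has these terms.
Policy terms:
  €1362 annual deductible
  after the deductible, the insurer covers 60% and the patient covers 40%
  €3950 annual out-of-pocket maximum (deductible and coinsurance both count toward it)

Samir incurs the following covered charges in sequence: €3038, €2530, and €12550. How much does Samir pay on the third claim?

€905.60

#1 (€3038): deductible takes €1362, €1676 remains; patient's 40% is €670.40. Patient owes €2032.40 (running OOP €2032.40).
#2 (€2530): deductible met; 40% of €2530 = €1012. Patient owes €1012 (running OOP €3044.40).
#3 (€12550): 40% coinsurance on €12550 = €5020. Adding that to €3044.40 gives €8064.40, past the €3950 cap; patient pays only €3950 − €3044.40 = €905.60.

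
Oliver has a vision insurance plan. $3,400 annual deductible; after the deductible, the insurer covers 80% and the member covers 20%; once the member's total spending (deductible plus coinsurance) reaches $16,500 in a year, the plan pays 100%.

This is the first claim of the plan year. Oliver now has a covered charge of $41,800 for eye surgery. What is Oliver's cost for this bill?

The full $3,400 deductible is still open; $3,400 of this bill applies to it.
The remaining $38,400 (= $41,800 − $3,400) moves to coinsurance.
Member's 20% share of $38,400 is $7,680.
Member responsibility before any cap: $3,400 + $7,680 = $11,080.
Total out-of-pocket so far would be $0 + $11,080 = $11,080, below the $16,500 cap — no reduction.

$11,080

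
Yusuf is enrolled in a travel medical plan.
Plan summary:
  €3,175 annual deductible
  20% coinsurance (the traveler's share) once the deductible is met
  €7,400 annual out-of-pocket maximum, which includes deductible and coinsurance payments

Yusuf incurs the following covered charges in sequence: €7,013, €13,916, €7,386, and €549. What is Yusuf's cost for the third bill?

€674.20

#1 (€7,013): deductible takes €3,175, €3,838 remains; 20% of €3,838 = €767.60. Traveler owes €3,942.60 (running OOP €3,942.60).
#2 (€13,916): deductible met; 20% of €13,916 = €2,783.20. Traveler pays €2,783.20; OOP now €6,725.80.
#3 (€7,386): deductible met; 20% of €7,386 = €1,477.20. OOP would hit €8,203 > €7,400, so the cap limits the traveler to €7,400 − €6,725.80 = €674.20.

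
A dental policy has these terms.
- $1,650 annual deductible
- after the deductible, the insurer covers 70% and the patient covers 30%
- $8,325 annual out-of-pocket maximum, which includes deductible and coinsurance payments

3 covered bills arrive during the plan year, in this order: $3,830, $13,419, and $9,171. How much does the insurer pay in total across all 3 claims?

$18,095

Claim 1 ($3,830): deductible takes $1,650, $2,180 remains; patient's 30% is $654. Patient pays $2,304; OOP now $2,304. Insurer: $3,830 − $2,304 = $1,526.
Claim 2 ($13,419): 30% coinsurance on $13,419 = $4,025.70. Patient pays $4,025.70; OOP now $6,329.70. Insurer: $13,419 − $4,025.70 = $9,393.30.
Claim 3 ($9,171): 30% coinsurance on $9,171 = $2,751.30. Adding that to $6,329.70 gives $9,081, past the $8,325 cap; patient pays only $8,325 − $6,329.70 = $1,995.30. Insurer: $9,171 − $1,995.30 = $7,175.70.
Insurer total: $1,526 + $9,393.30 + $7,175.70 = $18,095.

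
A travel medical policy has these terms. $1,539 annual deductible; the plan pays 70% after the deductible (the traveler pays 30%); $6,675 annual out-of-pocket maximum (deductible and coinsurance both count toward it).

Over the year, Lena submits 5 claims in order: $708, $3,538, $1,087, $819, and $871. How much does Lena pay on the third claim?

Bill 1, $708: fully absorbed by the deductible. Traveler pays $708; OOP now $708.
Bill 2, $3,538: $831 to deductible, leaving $2,707; 30% of $2,707 = $812.10. Traveler pays $1,643.10; OOP now $2,351.10.
Bill 3, $1,087: deductible already satisfied, so traveler's share is 30% × $1,087 = $326.10. Cost to traveler: $326.10. OOP to date $2,677.20.

$326.10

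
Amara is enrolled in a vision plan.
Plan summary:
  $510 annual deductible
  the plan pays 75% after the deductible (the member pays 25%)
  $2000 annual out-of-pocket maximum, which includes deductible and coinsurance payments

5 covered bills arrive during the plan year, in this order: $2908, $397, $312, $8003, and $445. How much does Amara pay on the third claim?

$78

#1 ($2908): $510 to deductible, leaving $2398; coinsurance $2398 × 25% = $599.50. Member owes $1109.50 (running OOP $1109.50).
#2 ($397): deductible already satisfied, so member's share is 25% × $397 = $99.25. Cost to member: $99.25. OOP to date $1208.75.
#3 ($312): deductible met; 25% of $312 = $78. Member owes $78 (running OOP $1286.75).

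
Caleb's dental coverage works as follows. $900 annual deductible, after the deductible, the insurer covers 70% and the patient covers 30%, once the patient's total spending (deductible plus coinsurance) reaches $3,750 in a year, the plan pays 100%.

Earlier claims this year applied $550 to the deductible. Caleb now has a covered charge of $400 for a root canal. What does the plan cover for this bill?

$35

Remaining deductible: $900 − $550 = $350.
That leaves $400 − $350 = $50 for coinsurance.
Coinsurance: $50 × 30% = $15.
Patient responsibility before any cap: $350 + $15 = $365.
Cumulative spending $550 + $365 = $915 stays under the $3,750 maximum.
The insurer covers the remainder: $400 − $365 = $35.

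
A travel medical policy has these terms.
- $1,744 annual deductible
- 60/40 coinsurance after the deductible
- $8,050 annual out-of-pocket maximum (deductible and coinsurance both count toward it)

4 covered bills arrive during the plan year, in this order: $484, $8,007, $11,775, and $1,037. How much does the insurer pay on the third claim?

Claim 1 ($484): entire amount goes to the deductible. Traveler pays $484; OOP now $484. Insurer: $484 − $484 = $0.
Claim 2 ($8,007): $1,260 finishes the deductible; $6,747 goes to coinsurance; coinsurance $6,747 × 40% = $2,698.80. Cost to traveler: $3,958.80. OOP to date $4,442.80. Insurer: $8,007 − $3,958.80 = $4,048.20.
Claim 3 ($11,775): deductible already satisfied, so traveler's share is 40% × $11,775 = $4,710. Adding that to $4,442.80 gives $9,152.80, past the $8,050 cap; traveler pays only $8,050 − $4,442.80 = $3,607.20. Plan pays $11,775 − $3,607.20 = $8,167.80.

$8,167.80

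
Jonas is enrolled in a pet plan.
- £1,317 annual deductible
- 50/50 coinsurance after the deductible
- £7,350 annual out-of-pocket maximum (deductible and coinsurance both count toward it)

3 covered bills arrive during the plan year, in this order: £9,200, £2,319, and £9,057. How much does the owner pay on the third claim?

Claim 1 — £9,200: deductible takes £1,317, £7,883 remains; owner's 50% is £3,941.50. Owner owes £5,258.50 (running OOP £5,258.50).
Claim 2 — £2,319: deductible met; 50% of £2,319 = £1,159.50. Owner pays £1,159.50; OOP now £6,418.
Claim 3 — £9,057: 50% coinsurance on £9,057 = £4,528.50. OOP would hit £10,946.50 > £7,350, so the cap limits the owner to £7,350 − £6,418 = £932.

£932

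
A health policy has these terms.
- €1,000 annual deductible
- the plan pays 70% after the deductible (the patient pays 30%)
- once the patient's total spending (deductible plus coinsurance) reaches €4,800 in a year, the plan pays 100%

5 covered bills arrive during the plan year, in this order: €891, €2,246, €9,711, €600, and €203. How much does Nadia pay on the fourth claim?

#1 (€891): entire amount goes to the deductible. Cost to patient: €891. OOP to date €891.
#2 (€2,246): €109 finishes the deductible; €2,137 goes to coinsurance; patient's 30% is €641.10. Cost to patient: €750.10. OOP to date €1,641.10.
#3 (€9,711): 30% coinsurance on €9,711 = €2,913.30. Cost to patient: €2,913.30. OOP to date €4,554.40.
#4 (€600): deductible met; 30% of €600 = €180. Patient owes €180 (running OOP €4,734.40).

€180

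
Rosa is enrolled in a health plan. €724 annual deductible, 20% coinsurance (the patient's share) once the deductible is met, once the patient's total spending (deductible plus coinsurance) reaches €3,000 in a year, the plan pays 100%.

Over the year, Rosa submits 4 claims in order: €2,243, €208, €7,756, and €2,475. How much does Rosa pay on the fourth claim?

€379.40

Bill 1, €2,243: €724 to deductible, leaving €1,519; patient's 20% is €303.80. Cost to patient: €1,027.80. OOP to date €1,027.80.
Bill 2, €208: deductible met; 20% of €208 = €41.60. Patient pays €41.60; OOP now €1,069.40.
Bill 3, €7,756: deductible met; 20% of €7,756 = €1,551.20. Patient owes €1,551.20 (running OOP €2,620.60).
Bill 4, €2,475: deductible already satisfied, so patient's share is 20% × €2,475 = €495. Adding that to €2,620.60 gives €3,115.60, past the €3,000 cap; patient pays only €3,000 − €2,620.60 = €379.40.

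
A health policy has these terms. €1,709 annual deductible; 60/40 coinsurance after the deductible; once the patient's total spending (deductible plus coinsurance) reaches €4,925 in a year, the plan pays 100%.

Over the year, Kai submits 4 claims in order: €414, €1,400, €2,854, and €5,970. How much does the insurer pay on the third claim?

€1,712.40

Claim 1 — €414: fully absorbed by the deductible. Patient owes €414 (running OOP €414). Plan pays €414 − €414 = €0.
Claim 2 — €1,400: €1,295 to deductible, leaving €105; 40% of €105 = €42. Patient pays €1,337; OOP now €1,751. Plan pays €1,400 − €1,337 = €63.
Claim 3 — €2,854: 40% coinsurance on €2,854 = €1,141.60. Cost to patient: €1,141.60. OOP to date €2,892.60. Insurer: €2,854 − €1,141.60 = €1,712.40.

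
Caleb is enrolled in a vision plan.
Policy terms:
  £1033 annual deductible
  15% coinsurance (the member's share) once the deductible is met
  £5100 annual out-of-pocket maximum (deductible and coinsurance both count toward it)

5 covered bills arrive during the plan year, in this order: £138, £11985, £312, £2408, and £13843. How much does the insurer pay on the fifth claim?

£11847.50

Claim 1 (£138): all of it applies to the deductible. Member owes £138 (running OOP £138). Insurer: £138 − £138 = £0.
Claim 2 (£11985): £895 finishes the deductible; £11090 goes to coinsurance; coinsurance £11090 × 15% = £1663.50. Member pays £2558.50; OOP now £2696.50. Insurer: £11985 − £2558.50 = £9426.50.
Claim 3 (£312): deductible met; 15% of £312 = £46.80. Cost to member: £46.80. OOP to date £2743.30. Plan pays £312 − £46.80 = £265.20.
Claim 4 (£2408): deductible already satisfied, so member's share is 15% × £2408 = £361.20. Member owes £361.20 (running OOP £3104.50). Plan pays £2408 − £361.20 = £2046.80.
Claim 5 (£13843): deductible already satisfied, so member's share is 15% × £13843 = £2076.45. Adding that to £3104.50 gives £5180.95, past the £5100 cap; member pays only £5100 − £3104.50 = £1995.50. Plan pays £13843 − £1995.50 = £11847.50.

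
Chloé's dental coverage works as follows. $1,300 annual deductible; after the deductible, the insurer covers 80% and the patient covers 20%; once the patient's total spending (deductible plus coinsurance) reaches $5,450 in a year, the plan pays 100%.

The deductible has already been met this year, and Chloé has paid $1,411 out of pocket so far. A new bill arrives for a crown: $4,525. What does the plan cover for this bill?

The deductible is already satisfied, so the full bill goes to coinsurance.
Coinsurance: $4,525 × 20% = $905.
Cumulative spending $1,411 + $905 = $2,316 stays under the $5,450 maximum.
The insurer covers the remainder: $4,525 − $905 = $3,620.

$3,620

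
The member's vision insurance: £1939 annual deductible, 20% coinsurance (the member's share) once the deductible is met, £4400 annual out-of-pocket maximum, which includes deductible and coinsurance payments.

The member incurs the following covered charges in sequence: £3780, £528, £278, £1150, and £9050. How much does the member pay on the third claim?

#1 (£3780): £1939 to deductible, leaving £1841; coinsurance £1841 × 20% = £368.20. Member pays £2307.20; OOP now £2307.20.
#2 (£528): deductible already satisfied, so member's share is 20% × £528 = £105.60. Cost to member: £105.60. OOP to date £2412.80.
#3 (£278): deductible already satisfied, so member's share is 20% × £278 = £55.60. Cost to member: £55.60. OOP to date £2468.40.

£55.60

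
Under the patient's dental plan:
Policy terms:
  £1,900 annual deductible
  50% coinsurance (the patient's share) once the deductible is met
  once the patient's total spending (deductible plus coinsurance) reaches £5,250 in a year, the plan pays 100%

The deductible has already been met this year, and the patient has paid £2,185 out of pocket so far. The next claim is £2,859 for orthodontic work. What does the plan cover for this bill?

The deductible is already satisfied, so the full bill goes to coinsurance.
Coinsurance: £2,859 × 50% = £1,429.50.
Total out-of-pocket so far would be £2,185 + £1,429.50 = £3,614.50, below the £5,250 cap — no reduction.
The plan picks up £2,859 − £1,429.50 = £1,429.50.

£1,429.50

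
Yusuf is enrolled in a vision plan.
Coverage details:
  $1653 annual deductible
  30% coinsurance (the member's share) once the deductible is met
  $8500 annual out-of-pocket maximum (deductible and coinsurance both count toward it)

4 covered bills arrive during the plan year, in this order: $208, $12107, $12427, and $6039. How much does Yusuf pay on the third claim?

$3648.40

#1 ($208): entire amount goes to the deductible. Member owes $208 (running OOP $208).
#2 ($12107): deductible takes $1445, $10662 remains; coinsurance $10662 × 30% = $3198.60. Member owes $4643.60 (running OOP $4851.60).
#3 ($12427): 30% coinsurance on $12427 = $3728.10. OOP would hit $8579.70 > $8500, so the cap limits the member to $8500 − $4851.60 = $3648.40.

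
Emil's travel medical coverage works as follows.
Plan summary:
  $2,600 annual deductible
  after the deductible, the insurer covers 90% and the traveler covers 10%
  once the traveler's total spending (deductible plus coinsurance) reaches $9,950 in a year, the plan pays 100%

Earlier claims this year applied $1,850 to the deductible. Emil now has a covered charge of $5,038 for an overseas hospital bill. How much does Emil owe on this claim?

Deductible still to meet: $2,600 − $1,850 = $750.
After the $750 deductible portion, $5,038 − $750 = $4,288 is subject to coinsurance.
Traveler's 10% share of $4,288 is $428.80.
So the traveler owes $750 + $428.80 = $1,178.80 before any cap.
Year-to-date out-of-pocket becomes $1,850 + $1,178.80 = $3,028.80, still under the $9,950 maximum, so no cap applies.

$1,178.80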